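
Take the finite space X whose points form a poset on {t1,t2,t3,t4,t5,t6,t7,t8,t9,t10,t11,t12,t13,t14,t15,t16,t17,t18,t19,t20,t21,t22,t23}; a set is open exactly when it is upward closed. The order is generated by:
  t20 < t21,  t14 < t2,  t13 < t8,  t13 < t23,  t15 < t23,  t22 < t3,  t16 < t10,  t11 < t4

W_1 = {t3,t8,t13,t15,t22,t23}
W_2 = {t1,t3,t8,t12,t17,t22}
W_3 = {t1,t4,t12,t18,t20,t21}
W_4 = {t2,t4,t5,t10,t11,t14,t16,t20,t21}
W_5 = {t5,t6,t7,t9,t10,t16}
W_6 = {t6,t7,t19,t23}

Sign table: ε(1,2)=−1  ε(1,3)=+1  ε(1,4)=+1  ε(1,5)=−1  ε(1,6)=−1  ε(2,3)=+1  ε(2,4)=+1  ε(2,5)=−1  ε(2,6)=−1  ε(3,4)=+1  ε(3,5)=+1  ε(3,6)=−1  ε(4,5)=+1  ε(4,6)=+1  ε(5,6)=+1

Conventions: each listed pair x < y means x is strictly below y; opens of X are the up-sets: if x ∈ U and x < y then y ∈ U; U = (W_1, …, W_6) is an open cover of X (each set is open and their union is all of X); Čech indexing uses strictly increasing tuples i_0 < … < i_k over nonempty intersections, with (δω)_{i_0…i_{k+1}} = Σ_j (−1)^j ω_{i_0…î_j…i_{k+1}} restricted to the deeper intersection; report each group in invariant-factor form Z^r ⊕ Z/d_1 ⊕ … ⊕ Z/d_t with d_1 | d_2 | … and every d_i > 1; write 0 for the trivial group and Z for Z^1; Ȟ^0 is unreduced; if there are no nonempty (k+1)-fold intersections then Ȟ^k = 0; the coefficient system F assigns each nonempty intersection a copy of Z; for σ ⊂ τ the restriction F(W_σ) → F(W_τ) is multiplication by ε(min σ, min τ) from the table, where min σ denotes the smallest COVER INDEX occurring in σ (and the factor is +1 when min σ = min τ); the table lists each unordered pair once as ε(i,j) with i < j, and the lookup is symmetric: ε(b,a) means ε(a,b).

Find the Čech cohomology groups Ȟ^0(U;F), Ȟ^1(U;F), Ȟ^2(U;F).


nonempty overlaps:
  W12={t3,t8,t22} W16={t23} W23={t1,t12} W34={t4,t20,t21} W45={t5,t10,t16} W56={t6,t7}
C dims 6,6; δ0: rk 5, SNF 1^5
degree 0: 6−5−0 = 1 → Ȟ^0 ≅ Z
degree 1: 6−0−5 = 1 → Ȟ^1 ≅ Z
degree 2: 0−0−0 = 0 → Ȟ^2 ≅ 0

Ȟ^0 ≅ Z, Ȟ^1 ≅ Z and Ȟ^2 ≅ 0


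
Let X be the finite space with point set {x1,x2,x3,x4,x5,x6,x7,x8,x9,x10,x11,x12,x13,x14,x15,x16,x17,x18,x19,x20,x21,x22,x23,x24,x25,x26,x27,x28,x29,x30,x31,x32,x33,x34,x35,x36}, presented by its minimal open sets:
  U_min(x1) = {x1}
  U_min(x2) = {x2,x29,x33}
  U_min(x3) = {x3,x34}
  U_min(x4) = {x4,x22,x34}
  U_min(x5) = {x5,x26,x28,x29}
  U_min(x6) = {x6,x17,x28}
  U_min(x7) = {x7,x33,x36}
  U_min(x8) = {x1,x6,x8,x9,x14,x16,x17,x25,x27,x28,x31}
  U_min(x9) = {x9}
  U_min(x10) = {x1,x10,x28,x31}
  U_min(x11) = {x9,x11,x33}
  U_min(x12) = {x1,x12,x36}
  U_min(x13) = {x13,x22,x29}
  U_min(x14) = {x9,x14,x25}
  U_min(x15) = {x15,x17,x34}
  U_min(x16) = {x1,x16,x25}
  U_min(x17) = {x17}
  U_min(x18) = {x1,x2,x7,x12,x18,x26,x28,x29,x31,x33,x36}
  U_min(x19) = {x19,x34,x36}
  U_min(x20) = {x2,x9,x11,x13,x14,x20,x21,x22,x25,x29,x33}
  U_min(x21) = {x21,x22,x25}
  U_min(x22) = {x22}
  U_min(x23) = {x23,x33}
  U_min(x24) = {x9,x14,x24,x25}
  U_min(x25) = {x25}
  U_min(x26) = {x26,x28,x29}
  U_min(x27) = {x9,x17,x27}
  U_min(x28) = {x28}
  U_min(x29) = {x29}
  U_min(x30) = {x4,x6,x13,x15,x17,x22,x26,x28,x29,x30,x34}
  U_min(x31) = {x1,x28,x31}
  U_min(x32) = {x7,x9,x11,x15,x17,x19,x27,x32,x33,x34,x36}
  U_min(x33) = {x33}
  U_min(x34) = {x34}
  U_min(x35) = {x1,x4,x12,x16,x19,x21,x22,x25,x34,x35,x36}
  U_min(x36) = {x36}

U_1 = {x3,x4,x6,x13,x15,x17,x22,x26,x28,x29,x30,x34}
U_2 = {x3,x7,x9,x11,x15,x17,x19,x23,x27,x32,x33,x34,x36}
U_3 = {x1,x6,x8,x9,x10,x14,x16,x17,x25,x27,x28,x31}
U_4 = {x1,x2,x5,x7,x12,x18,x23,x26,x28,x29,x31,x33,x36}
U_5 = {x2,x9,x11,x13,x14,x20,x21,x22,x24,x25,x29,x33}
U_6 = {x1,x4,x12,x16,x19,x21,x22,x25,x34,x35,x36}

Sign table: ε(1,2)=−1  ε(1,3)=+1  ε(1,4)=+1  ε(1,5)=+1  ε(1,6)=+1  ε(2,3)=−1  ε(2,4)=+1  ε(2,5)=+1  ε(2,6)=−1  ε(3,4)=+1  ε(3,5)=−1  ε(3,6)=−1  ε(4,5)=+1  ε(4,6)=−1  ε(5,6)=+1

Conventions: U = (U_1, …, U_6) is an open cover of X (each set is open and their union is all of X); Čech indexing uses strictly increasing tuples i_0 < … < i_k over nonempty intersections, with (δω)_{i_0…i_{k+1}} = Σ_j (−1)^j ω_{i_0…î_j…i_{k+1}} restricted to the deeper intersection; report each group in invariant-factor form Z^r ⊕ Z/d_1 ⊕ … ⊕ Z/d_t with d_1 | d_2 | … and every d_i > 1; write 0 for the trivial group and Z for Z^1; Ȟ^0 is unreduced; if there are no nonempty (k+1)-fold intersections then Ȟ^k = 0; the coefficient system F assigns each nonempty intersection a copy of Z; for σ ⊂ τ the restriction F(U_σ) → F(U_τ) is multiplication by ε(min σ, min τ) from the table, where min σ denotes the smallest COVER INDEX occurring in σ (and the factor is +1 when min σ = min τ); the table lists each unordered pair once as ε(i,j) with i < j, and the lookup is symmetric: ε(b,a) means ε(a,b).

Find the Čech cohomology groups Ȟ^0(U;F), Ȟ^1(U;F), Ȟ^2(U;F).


Ȟ^0 = 0,  Ȟ^1 = Z/2,  Ȟ^2 = Z

nerve of the cover:
  U12={x3,x15,x17,x34} U13={x6,x17,x28} U14={x26,x28,x29} U15={x13,x22,x29} U16={x4,x22,x34} U23={x9,x17,x27} U24={x7,x23,x33,x36} U25={x9,x11,x33} U26={x19,x34,x36} U34={x1,x28,x31} U35={x9,x14,x25} U36={x1,x16,x25} U45={x2,x29,x33} U46={x1,x12,x36} U56={x21,x22,x25}
  U123={x17} U126={x34} U134={x28} U145={x29} U156={x22} U235={x9} U245={x33} U246={x36} U346={x1} U356={x25}
C dims 6,15,10; δ0: rk 6, SNF 1^5·2; δ1: rk 9, SNF 1^9
Ȟ^0 = (6 − 6) − 0 = 0, so Ȟ^0 ≅ 0
Ȟ^1 = (15 − 9) − 6 = 0 plus torsion [2], so Ȟ^1 ≅ Z/2
Ȟ^2 = (10 − 0) − 9 = 1, so Ȟ^2 ≅ Z


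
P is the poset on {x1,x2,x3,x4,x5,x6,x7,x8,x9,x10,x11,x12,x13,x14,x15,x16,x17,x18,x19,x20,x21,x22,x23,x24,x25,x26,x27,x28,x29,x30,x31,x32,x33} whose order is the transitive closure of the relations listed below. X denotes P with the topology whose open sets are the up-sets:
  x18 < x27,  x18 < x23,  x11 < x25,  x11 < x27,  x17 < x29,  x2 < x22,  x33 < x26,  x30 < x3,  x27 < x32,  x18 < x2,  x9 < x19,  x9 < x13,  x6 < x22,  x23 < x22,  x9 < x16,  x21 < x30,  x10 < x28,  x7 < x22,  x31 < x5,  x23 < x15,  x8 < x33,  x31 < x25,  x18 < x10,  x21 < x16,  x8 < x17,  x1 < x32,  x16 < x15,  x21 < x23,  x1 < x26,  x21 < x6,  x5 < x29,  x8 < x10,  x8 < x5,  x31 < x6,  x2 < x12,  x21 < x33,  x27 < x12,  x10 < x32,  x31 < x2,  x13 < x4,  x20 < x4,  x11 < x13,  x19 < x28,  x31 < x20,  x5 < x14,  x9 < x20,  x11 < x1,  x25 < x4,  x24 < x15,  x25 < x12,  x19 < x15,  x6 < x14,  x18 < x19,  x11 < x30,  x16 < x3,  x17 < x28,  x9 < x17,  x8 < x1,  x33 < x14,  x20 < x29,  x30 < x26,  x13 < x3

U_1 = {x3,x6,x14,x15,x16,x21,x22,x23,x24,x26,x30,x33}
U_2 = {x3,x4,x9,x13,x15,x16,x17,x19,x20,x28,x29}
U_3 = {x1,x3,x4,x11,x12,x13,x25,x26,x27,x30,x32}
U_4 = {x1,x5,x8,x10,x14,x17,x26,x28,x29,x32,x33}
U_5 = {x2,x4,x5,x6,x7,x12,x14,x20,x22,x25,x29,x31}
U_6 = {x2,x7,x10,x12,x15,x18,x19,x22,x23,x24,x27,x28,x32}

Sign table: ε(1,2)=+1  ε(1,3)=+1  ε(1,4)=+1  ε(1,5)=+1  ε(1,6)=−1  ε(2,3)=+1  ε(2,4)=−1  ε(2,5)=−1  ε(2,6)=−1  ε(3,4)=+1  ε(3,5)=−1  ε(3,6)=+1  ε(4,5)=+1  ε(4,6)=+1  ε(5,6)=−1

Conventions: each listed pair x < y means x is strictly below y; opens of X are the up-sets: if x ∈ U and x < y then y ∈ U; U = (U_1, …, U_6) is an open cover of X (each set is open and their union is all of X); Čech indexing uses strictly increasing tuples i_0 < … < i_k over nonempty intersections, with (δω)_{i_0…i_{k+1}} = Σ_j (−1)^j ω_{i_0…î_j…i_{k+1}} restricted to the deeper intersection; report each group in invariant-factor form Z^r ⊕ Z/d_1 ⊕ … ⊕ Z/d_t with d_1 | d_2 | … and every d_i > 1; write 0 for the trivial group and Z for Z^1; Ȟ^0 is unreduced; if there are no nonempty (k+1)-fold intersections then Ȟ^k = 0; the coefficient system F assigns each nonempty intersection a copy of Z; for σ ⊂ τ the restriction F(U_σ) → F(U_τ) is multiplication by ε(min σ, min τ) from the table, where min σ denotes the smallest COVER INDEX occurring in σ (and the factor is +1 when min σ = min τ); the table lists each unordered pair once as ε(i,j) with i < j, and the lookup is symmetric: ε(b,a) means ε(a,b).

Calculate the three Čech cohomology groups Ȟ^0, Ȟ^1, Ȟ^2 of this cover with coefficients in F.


nonempty intersections:
  U12={x3,x15,x16} U13={x3,x26,x30} U14={x14,x26,x33} U15={x6,x14,x22} U16={x15,x22,x23,x24} U23={x3,x4,x13} U24={x17,x28,x29} U25={x4,x20,x29} U26={x15,x19,x28} U34={x1,x26,x32} U35={x4,x12,x25} U36={x12,x27,x32} U45={x5,x14,x29} U46={x10,x28,x32} U56={x2,x7,x12,x22}
  U123={x3} U126={x15} U134={x26} U145={x14} U156={x22} U235={x4} U245={x29} U246={x28} U346={x32} U356={x12}
C dims 6,15,10; δ0: rk 6, SNF 1^5·2; δ1: rk 9, SNF 1^9
Ȟ^0: (6−6)−0=0 ⇒ 0
Ȟ^1: (15−9)−6=0 plus torsion [2] ⇒ Z/2
Ȟ^2: (10−0)−9=1 ⇒ Z

Ȟ^0 = 0, Ȟ^1 = Z/2, Ȟ^2 = Z


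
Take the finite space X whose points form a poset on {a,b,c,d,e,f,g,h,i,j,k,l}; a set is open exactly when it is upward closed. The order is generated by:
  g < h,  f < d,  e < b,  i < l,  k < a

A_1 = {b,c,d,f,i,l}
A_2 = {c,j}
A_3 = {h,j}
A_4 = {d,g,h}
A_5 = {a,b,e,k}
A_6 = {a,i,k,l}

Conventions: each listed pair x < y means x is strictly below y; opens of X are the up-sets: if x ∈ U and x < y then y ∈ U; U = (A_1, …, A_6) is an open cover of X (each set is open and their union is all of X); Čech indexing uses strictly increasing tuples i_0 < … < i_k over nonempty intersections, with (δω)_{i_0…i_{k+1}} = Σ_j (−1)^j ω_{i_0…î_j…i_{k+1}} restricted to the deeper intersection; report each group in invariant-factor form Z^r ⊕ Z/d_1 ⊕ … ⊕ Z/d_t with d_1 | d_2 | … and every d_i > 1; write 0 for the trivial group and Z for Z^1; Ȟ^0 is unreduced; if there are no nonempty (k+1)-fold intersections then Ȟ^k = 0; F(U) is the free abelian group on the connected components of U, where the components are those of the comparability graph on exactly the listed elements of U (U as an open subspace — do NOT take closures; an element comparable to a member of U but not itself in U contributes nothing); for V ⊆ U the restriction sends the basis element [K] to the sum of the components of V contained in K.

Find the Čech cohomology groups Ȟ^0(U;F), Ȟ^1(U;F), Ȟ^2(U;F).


Ȟ^0 ≅ Z^7; Ȟ^1 ≅ 0; Ȟ^2 ≅ 0

nerve simplices:
  A12={c} A14={d} A15={b} A16={i,l} A23={j} A34={h} A56={a,k}
components per intersection:
  A1: {b} {c} {d,f} {i,l}
  A2: {c} {j}
  A3: {h} {j}
  A4: {d} {g,h}
  A5: {a,k} {b,e}
  A6: {a,k} {i,l}
  A12: {c}
  A14: {d}
  A15: {b}
  A16: {i,l}
  A23: {j}
  A34: {h}
  A56: {a,k}
C dims 14,7; δ0: rk 7, SNF 1^7
degree 0: 14−7−0 = 7 → Ȟ^0 ≅ Z^7
degree 1: 7−0−7 = 0 → Ȟ^1 ≅ 0
degree 2: 0−0−0 = 0 → Ȟ^2 ≅ 0


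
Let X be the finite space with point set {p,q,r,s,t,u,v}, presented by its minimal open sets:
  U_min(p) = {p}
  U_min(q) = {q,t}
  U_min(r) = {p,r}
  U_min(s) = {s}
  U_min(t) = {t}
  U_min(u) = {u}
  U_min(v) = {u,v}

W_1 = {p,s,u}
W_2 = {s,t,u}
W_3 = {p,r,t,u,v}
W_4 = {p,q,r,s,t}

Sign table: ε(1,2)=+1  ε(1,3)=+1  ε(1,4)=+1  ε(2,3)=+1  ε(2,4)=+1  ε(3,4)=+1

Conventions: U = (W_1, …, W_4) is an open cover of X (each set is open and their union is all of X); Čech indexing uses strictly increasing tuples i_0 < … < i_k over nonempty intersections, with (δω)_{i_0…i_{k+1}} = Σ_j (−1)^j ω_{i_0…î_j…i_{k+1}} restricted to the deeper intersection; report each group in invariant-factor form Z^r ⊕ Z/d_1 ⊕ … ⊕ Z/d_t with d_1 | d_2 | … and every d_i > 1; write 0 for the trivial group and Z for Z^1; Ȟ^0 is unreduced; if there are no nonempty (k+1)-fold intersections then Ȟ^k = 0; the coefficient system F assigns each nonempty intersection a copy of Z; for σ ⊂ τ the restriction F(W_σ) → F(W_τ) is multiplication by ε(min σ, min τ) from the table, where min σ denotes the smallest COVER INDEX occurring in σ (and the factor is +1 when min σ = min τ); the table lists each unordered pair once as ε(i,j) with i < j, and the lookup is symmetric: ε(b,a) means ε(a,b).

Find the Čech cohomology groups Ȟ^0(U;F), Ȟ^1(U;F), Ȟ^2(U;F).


Ȟ^0 = Z; Ȟ^1 = 0; Ȟ^2 = Z

nerve of the cover:
  W12={s,u} W13={p,u} W14={p,s} W23={t,u} W24={s,t} W34={p,r,t}
  W123={u} W124={s} W134={p} W234={t}
C dims 4,6,4; δ0: rk 3, SNF 1^3; δ1: rk 3, SNF 1^3
Ȟ^0 = (4 − 3) − 0 = 1, so Ȟ^0 ≅ Z
Ȟ^1 = (6 − 3) − 3 = 0, so Ȟ^1 ≅ 0
Ȟ^2 = (4 − 0) − 3 = 1, so Ȟ^2 ≅ Z


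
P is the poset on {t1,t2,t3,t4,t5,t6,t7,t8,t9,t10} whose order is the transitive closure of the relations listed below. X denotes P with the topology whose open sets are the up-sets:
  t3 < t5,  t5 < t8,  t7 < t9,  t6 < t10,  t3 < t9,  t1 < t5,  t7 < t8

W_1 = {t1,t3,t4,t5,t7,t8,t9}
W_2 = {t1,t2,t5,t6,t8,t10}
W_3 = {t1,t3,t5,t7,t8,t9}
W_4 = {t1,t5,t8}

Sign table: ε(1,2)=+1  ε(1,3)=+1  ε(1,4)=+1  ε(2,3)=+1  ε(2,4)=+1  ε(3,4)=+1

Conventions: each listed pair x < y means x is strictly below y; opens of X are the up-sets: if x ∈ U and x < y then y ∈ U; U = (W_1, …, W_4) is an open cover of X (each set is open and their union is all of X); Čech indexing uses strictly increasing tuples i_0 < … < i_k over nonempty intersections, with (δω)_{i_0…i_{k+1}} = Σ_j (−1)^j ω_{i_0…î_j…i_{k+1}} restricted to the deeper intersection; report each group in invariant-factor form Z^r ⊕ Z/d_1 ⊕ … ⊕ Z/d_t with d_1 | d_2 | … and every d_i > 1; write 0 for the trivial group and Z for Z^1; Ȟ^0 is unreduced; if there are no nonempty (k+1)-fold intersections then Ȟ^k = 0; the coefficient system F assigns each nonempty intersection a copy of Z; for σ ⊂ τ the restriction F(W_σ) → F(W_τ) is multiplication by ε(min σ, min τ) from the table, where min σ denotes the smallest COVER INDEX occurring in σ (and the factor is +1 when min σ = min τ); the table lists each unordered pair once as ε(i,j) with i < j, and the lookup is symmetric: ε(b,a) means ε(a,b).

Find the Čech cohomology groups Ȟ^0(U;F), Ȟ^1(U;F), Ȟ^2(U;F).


nonempty intersections:
  W12={t1,t5,t8} W13={t1,t3,t5,t7,t8,t9} W14={t1,t5,t8} W23={t1,t5,t8} W24={t1,t5,t8} W34={t1,t5,t8}
  W123={t1,t5,t8} W124={t1,t5,t8} W134={t1,t5,t8} W234={t1,t5,t8}
  W1234={t1,t5,t8}
C dims 4,6,4,1; δ0: rk 3, SNF 1^3; δ1: rk 3, SNF 1^3; δ2: rk 1, SNF 1^1
Ȟ^0: (4−3)−0=1 ⇒ Z
Ȟ^1: (6−3)−3=0 ⇒ 0
Ȟ^2: (4−1)−3=0 ⇒ 0

Ȟ^0 ≅ Z,  Ȟ^1 ≅ 0,  Ȟ^2 ≅ 0


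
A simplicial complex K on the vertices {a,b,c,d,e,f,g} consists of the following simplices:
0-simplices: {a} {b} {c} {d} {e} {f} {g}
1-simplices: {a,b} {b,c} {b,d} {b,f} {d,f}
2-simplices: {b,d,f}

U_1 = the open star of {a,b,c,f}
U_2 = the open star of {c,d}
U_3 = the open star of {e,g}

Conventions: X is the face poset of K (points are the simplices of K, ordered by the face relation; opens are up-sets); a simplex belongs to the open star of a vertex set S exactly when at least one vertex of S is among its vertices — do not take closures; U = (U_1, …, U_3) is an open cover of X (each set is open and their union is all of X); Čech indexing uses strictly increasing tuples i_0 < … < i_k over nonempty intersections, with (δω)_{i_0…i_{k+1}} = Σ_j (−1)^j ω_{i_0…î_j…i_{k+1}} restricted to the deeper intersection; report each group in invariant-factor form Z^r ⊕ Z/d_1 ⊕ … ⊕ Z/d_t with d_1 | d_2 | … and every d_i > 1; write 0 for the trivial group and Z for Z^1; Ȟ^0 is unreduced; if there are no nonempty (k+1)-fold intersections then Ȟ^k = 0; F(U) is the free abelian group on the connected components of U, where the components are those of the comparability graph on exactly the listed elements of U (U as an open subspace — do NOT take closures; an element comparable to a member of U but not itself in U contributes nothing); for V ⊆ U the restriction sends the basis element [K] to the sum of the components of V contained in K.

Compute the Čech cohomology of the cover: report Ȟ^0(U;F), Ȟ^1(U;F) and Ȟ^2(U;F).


Ȟ^0(U;F) ≅ Z^3, Ȟ^1(U;F) ≅ 0, Ȟ^2(U;F) ≅ 0

nonempty overlaps:
  U1={{a},{b},{c},{f},{a,b},{b,c},{b,d},{b,f},{d,f},{b,d,f}} U2={{c},{d},{b,c},{b,d},{d,f},{b,d,f}} U3={{e},{g}}
  U12={{c},{b,c},{b,d},{d,f},{b,d,f}}
components per intersection:
  U1: {{a},{b},{c},{f},{a,b},{b,c},{b,d},{b,f},{d,f},{b,d,f}}
  U2: {{c},{b,c}} {{d},{b,d},{d,f},{b,d,f}}
  U3: {{e}} {{g}}
  U12: {{c},{b,c}} {{b,d},{d,f},{b,d,f}}
C dims 5,2; δ0: rk 2, SNF 1^2
degree 0: 5−2−0 = 3 → Ȟ^0 ≅ Z^3
degree 1: 2−0−2 = 0 → Ȟ^1 ≅ 0
degree 2: 0−0−0 = 0 → Ȟ^2 ≅ 0


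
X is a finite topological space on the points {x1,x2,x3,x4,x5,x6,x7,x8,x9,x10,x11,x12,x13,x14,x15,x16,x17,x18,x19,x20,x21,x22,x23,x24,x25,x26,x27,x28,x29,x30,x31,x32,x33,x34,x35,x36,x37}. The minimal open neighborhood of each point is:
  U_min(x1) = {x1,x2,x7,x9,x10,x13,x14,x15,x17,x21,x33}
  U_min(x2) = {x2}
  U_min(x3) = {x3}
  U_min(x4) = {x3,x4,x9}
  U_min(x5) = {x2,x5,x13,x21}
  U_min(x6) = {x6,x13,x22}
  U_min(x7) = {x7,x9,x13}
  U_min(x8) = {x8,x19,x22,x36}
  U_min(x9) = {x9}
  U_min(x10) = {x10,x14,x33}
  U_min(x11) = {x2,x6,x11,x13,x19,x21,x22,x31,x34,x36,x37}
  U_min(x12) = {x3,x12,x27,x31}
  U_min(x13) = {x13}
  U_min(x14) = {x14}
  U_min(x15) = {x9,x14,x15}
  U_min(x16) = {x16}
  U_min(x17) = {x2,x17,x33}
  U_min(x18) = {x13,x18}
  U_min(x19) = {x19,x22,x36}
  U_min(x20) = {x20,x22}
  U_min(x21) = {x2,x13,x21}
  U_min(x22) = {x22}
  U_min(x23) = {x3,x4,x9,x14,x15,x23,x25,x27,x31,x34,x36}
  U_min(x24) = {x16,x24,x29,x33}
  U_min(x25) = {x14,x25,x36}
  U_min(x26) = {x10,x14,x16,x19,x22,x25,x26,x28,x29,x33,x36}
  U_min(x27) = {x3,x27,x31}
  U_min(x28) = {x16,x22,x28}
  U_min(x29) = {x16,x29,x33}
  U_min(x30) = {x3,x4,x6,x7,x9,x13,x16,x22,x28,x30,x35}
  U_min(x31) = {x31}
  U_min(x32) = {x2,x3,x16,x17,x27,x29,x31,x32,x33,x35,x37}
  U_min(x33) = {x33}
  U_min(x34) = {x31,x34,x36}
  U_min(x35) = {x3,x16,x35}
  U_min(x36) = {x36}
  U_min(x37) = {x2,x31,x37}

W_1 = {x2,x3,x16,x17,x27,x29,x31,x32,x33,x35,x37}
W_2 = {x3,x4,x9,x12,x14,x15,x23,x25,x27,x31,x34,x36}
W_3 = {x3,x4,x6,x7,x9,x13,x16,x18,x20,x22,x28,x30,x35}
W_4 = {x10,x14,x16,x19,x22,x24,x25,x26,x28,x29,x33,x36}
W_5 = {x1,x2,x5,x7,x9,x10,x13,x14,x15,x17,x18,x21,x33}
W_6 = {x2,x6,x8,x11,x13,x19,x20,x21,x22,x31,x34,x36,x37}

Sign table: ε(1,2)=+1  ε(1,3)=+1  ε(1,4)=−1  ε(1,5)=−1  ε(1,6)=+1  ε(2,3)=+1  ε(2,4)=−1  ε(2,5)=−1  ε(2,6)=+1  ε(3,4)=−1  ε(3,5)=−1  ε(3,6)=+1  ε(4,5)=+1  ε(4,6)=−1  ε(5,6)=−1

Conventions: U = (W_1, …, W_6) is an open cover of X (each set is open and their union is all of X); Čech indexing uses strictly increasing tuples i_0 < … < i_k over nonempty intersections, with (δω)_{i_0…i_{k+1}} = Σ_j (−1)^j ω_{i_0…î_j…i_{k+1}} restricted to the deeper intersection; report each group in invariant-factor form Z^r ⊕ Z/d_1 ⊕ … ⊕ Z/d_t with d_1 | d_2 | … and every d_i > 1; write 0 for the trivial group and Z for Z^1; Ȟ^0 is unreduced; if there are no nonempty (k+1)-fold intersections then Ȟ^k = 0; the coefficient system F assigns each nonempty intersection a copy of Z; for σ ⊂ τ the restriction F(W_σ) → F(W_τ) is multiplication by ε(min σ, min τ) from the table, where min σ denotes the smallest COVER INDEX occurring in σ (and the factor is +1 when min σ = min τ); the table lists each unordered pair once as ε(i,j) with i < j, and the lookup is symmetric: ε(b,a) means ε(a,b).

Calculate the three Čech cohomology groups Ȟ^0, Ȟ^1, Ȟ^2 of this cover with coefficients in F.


Ȟ^0 = Z,  Ȟ^1 = 0,  Ȟ^2 = Z/2

intersection data:
  W12={x3,x27,x31} W13={x3,x16,x35} W14={x16,x29,x33} W15={x2,x17,x33} W16={x2,x31,x37} W23={x3,x4,x9} W24={x14,x25,x36} W25={x9,x14,x15} W26={x31,x34,x36} W34={x16,x22,x28} W35={x7,x9,x13,x18} W36={x6,x13,x20,x22} W45={x10,x14,x33} W46={x19,x22,x36} W56={x2,x13,x21}
  W123={x3} W126={x31} W134={x16} W145={x33} W156={x2} W235={x9} W245={x14} W246={x36} W346={x22} W356={x13}
C dims 6,15,10; δ0: rk 5, SNF 1^5; δ1: rk 10, SNF 1^9·2
Ȟ^0 = (6 − 5) − 0 = 1, so Ȟ^0 ≅ Z
Ȟ^1 = (15 − 10) − 5 = 0, so Ȟ^1 ≅ 0
Ȟ^2 = (10 − 0) − 10 = 0 plus torsion [2], so Ȟ^2 ≅ Z/2


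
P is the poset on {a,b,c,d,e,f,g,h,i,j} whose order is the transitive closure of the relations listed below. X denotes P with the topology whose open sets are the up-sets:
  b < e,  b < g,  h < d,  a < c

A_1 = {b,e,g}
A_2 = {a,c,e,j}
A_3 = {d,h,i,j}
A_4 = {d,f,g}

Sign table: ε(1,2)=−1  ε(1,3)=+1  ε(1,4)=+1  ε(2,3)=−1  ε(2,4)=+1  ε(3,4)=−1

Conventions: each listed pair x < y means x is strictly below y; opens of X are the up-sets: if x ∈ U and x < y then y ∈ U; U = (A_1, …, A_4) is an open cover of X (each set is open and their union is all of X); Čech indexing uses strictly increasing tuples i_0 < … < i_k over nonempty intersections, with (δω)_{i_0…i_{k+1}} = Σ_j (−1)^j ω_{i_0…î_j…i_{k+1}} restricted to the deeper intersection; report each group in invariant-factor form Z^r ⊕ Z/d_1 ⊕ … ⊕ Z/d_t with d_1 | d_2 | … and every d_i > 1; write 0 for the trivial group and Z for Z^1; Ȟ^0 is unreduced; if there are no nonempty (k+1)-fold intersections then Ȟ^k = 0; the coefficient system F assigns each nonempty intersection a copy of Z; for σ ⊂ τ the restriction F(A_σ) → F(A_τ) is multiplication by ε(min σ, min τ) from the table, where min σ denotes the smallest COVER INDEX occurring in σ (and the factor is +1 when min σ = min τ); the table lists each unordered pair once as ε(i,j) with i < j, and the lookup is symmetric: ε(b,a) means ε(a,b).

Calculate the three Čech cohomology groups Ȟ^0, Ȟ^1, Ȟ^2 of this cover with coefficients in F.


nonempty overlaps:
  A12={e} A14={g} A23={j} A34={d}
C dims 4,4; δ0: rk 4, SNF 1^3·2
degree 0: 4−4−0 = 0 → Ȟ^0 ≅ 0
degree 1: 4−0−4 = 0 plus torsion [2] → Ȟ^1 ≅ Z/2
degree 2: 0−0−0 = 0 → Ȟ^2 ≅ 0

Ȟ^0 ≅ 0, Ȟ^1 ≅ Z/2 and Ȟ^2 ≅ 0


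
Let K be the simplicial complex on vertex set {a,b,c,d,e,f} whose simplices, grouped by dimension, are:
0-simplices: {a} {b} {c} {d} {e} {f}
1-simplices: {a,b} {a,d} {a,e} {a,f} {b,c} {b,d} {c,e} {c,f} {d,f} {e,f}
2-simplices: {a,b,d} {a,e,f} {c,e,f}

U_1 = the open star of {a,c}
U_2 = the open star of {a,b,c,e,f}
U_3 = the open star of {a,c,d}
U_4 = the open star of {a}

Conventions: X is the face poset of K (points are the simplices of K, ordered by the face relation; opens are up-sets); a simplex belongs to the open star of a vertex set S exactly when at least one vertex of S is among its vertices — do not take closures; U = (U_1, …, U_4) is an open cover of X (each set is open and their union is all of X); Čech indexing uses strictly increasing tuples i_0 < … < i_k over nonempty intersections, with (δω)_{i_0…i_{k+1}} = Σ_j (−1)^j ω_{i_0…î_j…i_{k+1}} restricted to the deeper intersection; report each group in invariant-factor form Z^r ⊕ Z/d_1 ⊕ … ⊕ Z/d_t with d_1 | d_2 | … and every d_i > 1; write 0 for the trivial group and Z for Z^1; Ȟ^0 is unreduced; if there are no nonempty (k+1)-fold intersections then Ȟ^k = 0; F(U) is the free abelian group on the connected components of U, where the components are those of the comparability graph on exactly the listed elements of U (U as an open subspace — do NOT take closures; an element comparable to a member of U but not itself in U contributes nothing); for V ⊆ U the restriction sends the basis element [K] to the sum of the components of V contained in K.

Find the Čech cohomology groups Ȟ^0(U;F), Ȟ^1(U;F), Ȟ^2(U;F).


Ȟ^0 = Z; Ȟ^1 = Z; Ȟ^2 = 0

nerve of the cover:
  U1={{a},{c},{a,b},{a,d},{a,e},{a,f},{b,c},{c,e},{c,f},{a,b,d},{a,e,f},{c,e,f}} U2={{a},{b},{c},{e},{f},{a,b},{a,d},{a,e},{a,f},{b,c},{b,d},{c,e},{c,f},{d,f},{e,f},{a,b,d},{a,e,f},{c,e,f}} U3={{a},{c},{d},{a,b},{a,d},{a,e},{a,f},{b,c},{b,d},{c,e},{c,f},{d,f},{a,b,d},{a,e,f},{c,e,f}} U4={{a},{a,b},{a,d},{a,e},{a,f},{a,b,d},{a,e,f}}
  U12={{a},{c},{a,b},{a,d},{a,e},{a,f},{b,c},{c,e},{c,f},{a,b,d},{a,e,f},{c,e,f}} U13={{a},{c},{a,b},{a,d},{a,e},{a,f},{b,c},{c,e},{c,f},{a,b,d},{a,e,f},{c,e,f}} U14={{a},{a,b},{a,d},{a,e},{a,f},{a,b,d},{a,e,f}} U23={{a},{c},{a,b},{a,d},{a,e},{a,f},{b,c},{b,d},{c,e},{c,f},{d,f},{a,b,d},{a,e,f},{c,e,f}} U24={{a},{a,b},{a,d},{a,e},{a,f},{a,b,d},{a,e,f}} U34={{a},{a,b},{a,d},{a,e},{a,f},{a,b,d},{a,e,f}}
  U123={{a},{c},{a,b},{a,d},{a,e},{a,f},{b,c},{c,e},{c,f},{a,b,d},{a,e,f},{c,e,f}} U124={{a},{a,b},{a,d},{a,e},{a,f},{a,b,d},{a,e,f}} U134={{a},{a,b},{a,d},{a,e},{a,f},{a,b,d},{a,e,f}} U234={{a},{a,b},{a,d},{a,e},{a,f},{a,b,d},{a,e,f}}
  U1234={{a},{a,b},{a,d},{a,e},{a,f},{a,b,d},{a,e,f}}
components per intersection:
  U1: {{a},{a,b},{a,d},{a,e},{a,f},{a,b,d},{a,e,f}} {{c},{b,c},{c,e},{c,f},{c,e,f}}
  U2: {{a},{b},{c},{e},{f},{a,b},{a,d},{a,e},{a,f},{b,c},{b,d},{c,e},{c,f},{d,f},{e,f},{a,b,d},{a,e,f},{c,e,f}}
  U3: {{a},{d},{a,b},{a,d},{a,e},{a,f},{b,d},{d,f},{a,b,d},{a,e,f}} {{c},{b,c},{c,e},{c,f},{c,e,f}}
  U4: {{a},{a,b},{a,d},{a,e},{a,f},{a,b,d},{a,e,f}}
  U12: {{a},{a,b},{a,d},{a,e},{a,f},{a,b,d},{a,e,f}} {{c},{b,c},{c,e},{c,f},{c,e,f}}
  U13: {{a},{a,b},{a,d},{a,e},{a,f},{a,b,d},{a,e,f}} {{c},{b,c},{c,e},{c,f},{c,e,f}}
  U14: {{a},{a,b},{a,d},{a,e},{a,f},{a,b,d},{a,e,f}}
  U23: {{a},{a,b},{a,d},{a,e},{a,f},{b,d},{a,b,d},{a,e,f}} {{c},{b,c},{c,e},{c,f},{c,e,f}} {{d,f}}
  U24: {{a},{a,b},{a,d},{a,e},{a,f},{a,b,d},{a,e,f}}
  U34: {{a},{a,b},{a,d},{a,e},{a,f},{a,b,d},{a,e,f}}
  U123: {{a},{a,b},{a,d},{a,e},{a,f},{a,b,d},{a,e,f}} {{c},{b,c},{c,e},{c,f},{c,e,f}}
  U124: {{a},{a,b},{a,d},{a,e},{a,f},{a,b,d},{a,e,f}}
  U134: {{a},{a,b},{a,d},{a,e},{a,f},{a,b,d},{a,e,f}}
  U234: {{a},{a,b},{a,d},{a,e},{a,f},{a,b,d},{a,e,f}}
  U1234: {{a},{a,b},{a,d},{a,e},{a,f},{a,b,d},{a,e,f}}
C dims 6,10,5,1; δ0: rk 5, SNF 1^5; δ1: rk 4, SNF 1^4; δ2: rk 1, SNF 1^1
Ȟ^0 = (6 − 5) − 0 = 1, so Ȟ^0 ≅ Z
Ȟ^1 = (10 − 4) − 5 = 1, so Ȟ^1 ≅ Z
Ȟ^2 = (5 − 1) − 4 = 0, so Ȟ^2 ≅ 0


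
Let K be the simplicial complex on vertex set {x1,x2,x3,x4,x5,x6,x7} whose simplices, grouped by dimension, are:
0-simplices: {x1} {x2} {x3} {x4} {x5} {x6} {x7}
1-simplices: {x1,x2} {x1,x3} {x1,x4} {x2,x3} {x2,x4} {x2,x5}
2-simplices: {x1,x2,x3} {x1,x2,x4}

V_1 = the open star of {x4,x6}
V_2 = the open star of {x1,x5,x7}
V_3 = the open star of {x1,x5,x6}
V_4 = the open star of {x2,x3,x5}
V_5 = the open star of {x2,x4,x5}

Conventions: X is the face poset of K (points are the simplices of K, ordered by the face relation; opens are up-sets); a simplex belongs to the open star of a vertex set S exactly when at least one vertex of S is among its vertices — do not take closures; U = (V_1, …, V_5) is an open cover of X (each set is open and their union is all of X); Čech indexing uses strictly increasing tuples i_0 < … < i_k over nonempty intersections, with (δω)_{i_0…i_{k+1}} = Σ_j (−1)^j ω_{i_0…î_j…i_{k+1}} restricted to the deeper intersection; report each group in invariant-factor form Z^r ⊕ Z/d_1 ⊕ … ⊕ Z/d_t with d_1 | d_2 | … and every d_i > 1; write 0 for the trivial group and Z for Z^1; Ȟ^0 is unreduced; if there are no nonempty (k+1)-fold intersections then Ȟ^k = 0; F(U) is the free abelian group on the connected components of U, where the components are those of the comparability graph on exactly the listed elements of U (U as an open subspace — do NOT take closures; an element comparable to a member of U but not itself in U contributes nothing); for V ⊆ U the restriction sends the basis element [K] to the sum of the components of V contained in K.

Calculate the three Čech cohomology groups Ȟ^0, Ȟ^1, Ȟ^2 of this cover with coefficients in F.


nerve simplices:
  V1={{x4},{x6},{x1,x4},{x2,x4},{x1,x2,x4}} V2={{x1},{x5},{x7},{x1,x2},{x1,x3},{x1,x4},{x2,x5},{x1,x2,x3},{x1,x2,x4}} V3={{x1},{x5},{x6},{x1,x2},{x1,x3},{x1,x4},{x2,x5},{x1,x2,x3},{x1,x2,x4}} V4={{x2},{x3},{x5},{x1,x2},{x1,x3},{x2,x3},{x2,x4},{x2,x5},{x1,x2,x3},{x1,x2,x4}} V5={{x2},{x4},{x5},{x1,x2},{x1,x4},{x2,x3},{x2,x4},{x2,x5},{x1,x2,x3},{x1,x2,x4}}
  V12={{x1,x4},{x1,x2,x4}} V13={{x6},{x1,x4},{x1,x2,x4}} V14={{x2,x4},{x1,x2,x4}} V15={{x4},{x1,x4},{x2,x4},{x1,x2,x4}} V23={{x1},{x5},{x1,x2},{x1,x3},{x1,x4},{x2,x5},{x1,x2,x3},{x1,x2,x4}} V24={{x5},{x1,x2},{x1,x3},{x2,x5},{x1,x2,x3},{x1,x2,x4}} V25={{x5},{x1,x2},{x1,x4},{x2,x5},{x1,x2,x3},{x1,x2,x4}} V34={{x5},{x1,x2},{x1,x3},{x2,x5},{x1,x2,x3},{x1,x2,x4}} V35={{x5},{x1,x2},{x1,x4},{x2,x5},{x1,x2,x3},{x1,x2,x4}} V45={{x2},{x5},{x1,x2},{x2,x3},{x2,x4},{x2,x5},{x1,x2,x3},{x1,x2,x4}}
  V123={{x1,x4},{x1,x2,x4}} V124={{x1,x2,x4}} V125={{x1,x4},{x1,x2,x4}} V134={{x1,x2,x4}} V135={{x1,x4},{x1,x2,x4}} V145={{x2,x4},{x1,x2,x4}} V234={{x5},{x1,x2},{x1,x3},{x2,x5},{x1,x2,x3},{x1,x2,x4}} V235={{x5},{x1,x2},{x1,x4},{x2,x5},{x1,x2,x3},{x1,x2,x4}} V245={{x5},{x1,x2},{x2,x5},{x1,x2,x3},{x1,x2,x4}} V345={{x5},{x1,x2},{x2,x5},{x1,x2,x3},{x1,x2,x4}}
  V1234={{x1,x2,x4}} V1235={{x1,x4},{x1,x2,x4}} V1245={{x1,x2,x4}} V1345={{x1,x2,x4}} V2345={{x5},{x1,x2},{x2,x5},{x1,x2,x3},{x1,x2,x4}}
  V12345={{x1,x2,x4}}
components per intersection:
  V1: {{x4},{x1,x4},{x2,x4},{x1,x2,x4}} {{x6}}
  V2: {{x1},{x1,x2},{x1,x3},{x1,x4},{x1,x2,x3},{x1,x2,x4}} {{x5},{x2,x5}} {{x7}}
  V3: {{x1},{x1,x2},{x1,x3},{x1,x4},{x1,x2,x3},{x1,x2,x4}} {{x5},{x2,x5}} {{x6}}
  V4: {{x2},{x3},{x5},{x1,x2},{x1,x3},{x2,x3},{x2,x4},{x2,x5},{x1,x2,x3},{x1,x2,x4}}
  V5: {{x2},{x4},{x5},{x1,x2},{x1,x4},{x2,x3},{x2,x4},{x2,x5},{x1,x2,x3},{x1,x2,x4}}
  V12: {{x1,x4},{x1,x2,x4}}
  V13: {{x6}} {{x1,x4},{x1,x2,x4}}
  V14: {{x2,x4},{x1,x2,x4}}
  V15: {{x4},{x1,x4},{x2,x4},{x1,x2,x4}}
  V23: {{x1},{x1,x2},{x1,x3},{x1,x4},{x1,x2,x3},{x1,x2,x4}} {{x5},{x2,x5}}
  V24: {{x5},{x2,x5}} {{x1,x2},{x1,x3},{x1,x2,x3},{x1,x2,x4}}
  V25: {{x5},{x2,x5}} {{x1,x2},{x1,x4},{x1,x2,x3},{x1,x2,x4}}
  V34: {{x5},{x2,x5}} {{x1,x2},{x1,x3},{x1,x2,x3},{x1,x2,x4}}
  V35: {{x5},{x2,x5}} {{x1,x2},{x1,x4},{x1,x2,x3},{x1,x2,x4}}
  V45: {{x2},{x5},{x1,x2},{x2,x3},{x2,x4},{x2,x5},{x1,x2,x3},{x1,x2,x4}}
  V123: {{x1,x4},{x1,x2,x4}}
  V124: {{x1,x2,x4}}
  V125: {{x1,x4},{x1,x2,x4}}
  V134: {{x1,x2,x4}}
  V135: {{x1,x4},{x1,x2,x4}}
  V145: {{x2,x4},{x1,x2,x4}}
  V234: {{x5},{x2,x5}} {{x1,x2},{x1,x3},{x1,x2,x3},{x1,x2,x4}}
  V235: {{x5},{x2,x5}} {{x1,x2},{x1,x4},{x1,x2,x3},{x1,x2,x4}}
  V245: {{x5},{x2,x5}} {{x1,x2},{x1,x2,x3},{x1,x2,x4}}
  V345: {{x5},{x2,x5}} {{x1,x2},{x1,x2,x3},{x1,x2,x4}}
  V1234: {{x1,x2,x4}}
  V1235: {{x1,x4},{x1,x2,x4}}
  V1245: {{x1,x2,x4}}
  V1345: {{x1,x2,x4}}
  V2345: {{x5},{x2,x5}} {{x1,x2},{x1,x2,x3},{x1,x2,x4}}
  V12345: {{x1,x2,x4}}
C dims 10,16,14,6; δ0: rk 7, SNF 1^7; δ1: rk 9, SNF 1^9; δ2: rk 5, SNF 1^5
degree 0: 10−7−0 = 3 → Ȟ^0 ≅ Z^3
degree 1: 16−9−7 = 0 → Ȟ^1 ≅ 0
degree 2: 14−5−9 = 0 → Ȟ^2 ≅ 0

Ȟ^0 = Z^3; Ȟ^1 = 0; Ȟ^2 = 0


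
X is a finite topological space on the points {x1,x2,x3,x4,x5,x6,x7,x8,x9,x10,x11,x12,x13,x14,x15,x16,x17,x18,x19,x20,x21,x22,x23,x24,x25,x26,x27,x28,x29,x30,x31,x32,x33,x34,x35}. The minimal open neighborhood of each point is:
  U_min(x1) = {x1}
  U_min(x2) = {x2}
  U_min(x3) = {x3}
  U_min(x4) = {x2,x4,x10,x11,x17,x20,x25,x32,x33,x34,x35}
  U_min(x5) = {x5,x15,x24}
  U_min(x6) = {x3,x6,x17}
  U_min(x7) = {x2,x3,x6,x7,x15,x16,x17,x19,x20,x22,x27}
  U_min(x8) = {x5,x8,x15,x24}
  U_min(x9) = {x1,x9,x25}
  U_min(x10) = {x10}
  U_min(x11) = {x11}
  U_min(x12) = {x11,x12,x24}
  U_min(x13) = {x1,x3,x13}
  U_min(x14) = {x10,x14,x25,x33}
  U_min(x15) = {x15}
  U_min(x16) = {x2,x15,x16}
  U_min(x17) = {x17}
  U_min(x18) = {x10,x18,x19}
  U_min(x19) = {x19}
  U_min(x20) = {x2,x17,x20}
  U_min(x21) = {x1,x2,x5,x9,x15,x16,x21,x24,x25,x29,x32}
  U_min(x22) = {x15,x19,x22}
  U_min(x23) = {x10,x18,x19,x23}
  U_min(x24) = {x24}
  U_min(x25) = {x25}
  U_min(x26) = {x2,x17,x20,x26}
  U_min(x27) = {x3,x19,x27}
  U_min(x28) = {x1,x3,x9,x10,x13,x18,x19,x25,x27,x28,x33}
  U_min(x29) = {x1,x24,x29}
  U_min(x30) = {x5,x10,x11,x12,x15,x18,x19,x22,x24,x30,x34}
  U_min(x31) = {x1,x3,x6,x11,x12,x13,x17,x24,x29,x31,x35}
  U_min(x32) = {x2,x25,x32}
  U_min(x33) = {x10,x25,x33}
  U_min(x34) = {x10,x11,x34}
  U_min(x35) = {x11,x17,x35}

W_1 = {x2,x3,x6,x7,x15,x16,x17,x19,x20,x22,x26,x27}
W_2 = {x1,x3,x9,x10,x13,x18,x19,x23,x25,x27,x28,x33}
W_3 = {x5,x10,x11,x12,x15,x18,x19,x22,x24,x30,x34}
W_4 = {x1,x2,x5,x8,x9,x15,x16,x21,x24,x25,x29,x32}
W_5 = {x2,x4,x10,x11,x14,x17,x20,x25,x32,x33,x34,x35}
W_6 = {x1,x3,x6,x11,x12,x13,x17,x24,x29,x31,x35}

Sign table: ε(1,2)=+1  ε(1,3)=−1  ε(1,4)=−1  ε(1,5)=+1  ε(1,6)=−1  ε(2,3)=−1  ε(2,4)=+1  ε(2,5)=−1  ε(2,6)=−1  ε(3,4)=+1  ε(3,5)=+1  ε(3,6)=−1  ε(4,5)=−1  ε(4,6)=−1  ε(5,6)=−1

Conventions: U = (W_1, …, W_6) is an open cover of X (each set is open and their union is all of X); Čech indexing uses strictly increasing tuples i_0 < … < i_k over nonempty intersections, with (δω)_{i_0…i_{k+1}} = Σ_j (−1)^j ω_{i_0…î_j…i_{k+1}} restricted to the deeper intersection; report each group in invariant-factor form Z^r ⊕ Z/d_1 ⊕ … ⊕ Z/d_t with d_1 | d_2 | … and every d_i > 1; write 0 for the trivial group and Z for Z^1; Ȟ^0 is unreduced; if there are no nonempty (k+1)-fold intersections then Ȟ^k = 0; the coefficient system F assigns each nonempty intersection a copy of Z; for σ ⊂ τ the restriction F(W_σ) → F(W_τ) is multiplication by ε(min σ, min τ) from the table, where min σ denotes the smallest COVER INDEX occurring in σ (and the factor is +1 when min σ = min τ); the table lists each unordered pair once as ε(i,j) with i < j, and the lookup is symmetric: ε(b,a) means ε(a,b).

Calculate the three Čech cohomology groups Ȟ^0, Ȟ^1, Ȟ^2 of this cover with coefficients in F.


Ȟ^0 ≅ 0, Ȟ^1 ≅ Z/2, Ȟ^2 ≅ Z

nonempty overlaps:
  W12={x3,x19,x27} W13={x15,x19,x22} W14={x2,x15,x16} W15={x2,x17,x20} W16={x3,x6,x17} W23={x10,x18,x19} W24={x1,x9,x25} W25={x10,x25,x33} W26={x1,x3,x13} W34={x5,x15,x24} W35={x10,x11,x34} W36={x11,x12,x24} W45={x2,x25,x32} W46={x1,x24,x29} W56={x11,x17,x35}
  W123={x19} W126={x3} W134={x15} W145={x2} W156={x17} W235={x10} W245={x25} W246={x1} W346={x24} W356={x11}
C dims 6,15,10; δ0: rk 6, SNF 1^5·2; δ1: rk 9, SNF 1^9
degree 0: 6−6−0 = 0 → Ȟ^0 ≅ 0
degree 1: 15−9−6 = 0 plus torsion [2] → Ȟ^1 ≅ Z/2
degree 2: 10−0−9 = 1 → Ȟ^2 ≅ Z


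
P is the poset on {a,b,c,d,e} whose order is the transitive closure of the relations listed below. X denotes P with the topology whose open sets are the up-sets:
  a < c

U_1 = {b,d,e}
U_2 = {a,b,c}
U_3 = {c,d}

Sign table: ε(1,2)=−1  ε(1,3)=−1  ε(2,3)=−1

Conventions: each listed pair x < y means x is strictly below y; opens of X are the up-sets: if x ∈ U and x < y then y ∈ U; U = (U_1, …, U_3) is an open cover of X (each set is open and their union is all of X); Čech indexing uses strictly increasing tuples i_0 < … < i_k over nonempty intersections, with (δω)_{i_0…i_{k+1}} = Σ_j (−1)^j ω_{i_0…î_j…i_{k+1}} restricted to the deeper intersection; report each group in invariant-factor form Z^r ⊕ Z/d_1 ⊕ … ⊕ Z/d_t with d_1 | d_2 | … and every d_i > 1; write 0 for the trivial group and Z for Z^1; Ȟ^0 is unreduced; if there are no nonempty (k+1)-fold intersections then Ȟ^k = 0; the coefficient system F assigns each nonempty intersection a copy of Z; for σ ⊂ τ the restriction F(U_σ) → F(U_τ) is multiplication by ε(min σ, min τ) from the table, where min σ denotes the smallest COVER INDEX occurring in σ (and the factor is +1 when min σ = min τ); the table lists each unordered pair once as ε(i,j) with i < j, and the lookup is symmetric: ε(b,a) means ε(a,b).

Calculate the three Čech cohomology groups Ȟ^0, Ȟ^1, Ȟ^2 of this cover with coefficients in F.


nerve of the cover:
  U12={b} U13={d} U23={c}
C dims 3,3; δ0: rk 3, SNF 1^2·2
Ȟ^0 = (3 − 3) − 0 = 0, so Ȟ^0 ≅ 0
Ȟ^1 = (3 − 0) − 3 = 0 plus torsion [2], so Ȟ^1 ≅ Z/2
Ȟ^2 = (0 − 0) − 0 = 0, so Ȟ^2 ≅ 0

Ȟ^0(U;F) ≅ 0, Ȟ^1(U;F) ≅ Z/2 and Ȟ^2(U;F) ≅ 0


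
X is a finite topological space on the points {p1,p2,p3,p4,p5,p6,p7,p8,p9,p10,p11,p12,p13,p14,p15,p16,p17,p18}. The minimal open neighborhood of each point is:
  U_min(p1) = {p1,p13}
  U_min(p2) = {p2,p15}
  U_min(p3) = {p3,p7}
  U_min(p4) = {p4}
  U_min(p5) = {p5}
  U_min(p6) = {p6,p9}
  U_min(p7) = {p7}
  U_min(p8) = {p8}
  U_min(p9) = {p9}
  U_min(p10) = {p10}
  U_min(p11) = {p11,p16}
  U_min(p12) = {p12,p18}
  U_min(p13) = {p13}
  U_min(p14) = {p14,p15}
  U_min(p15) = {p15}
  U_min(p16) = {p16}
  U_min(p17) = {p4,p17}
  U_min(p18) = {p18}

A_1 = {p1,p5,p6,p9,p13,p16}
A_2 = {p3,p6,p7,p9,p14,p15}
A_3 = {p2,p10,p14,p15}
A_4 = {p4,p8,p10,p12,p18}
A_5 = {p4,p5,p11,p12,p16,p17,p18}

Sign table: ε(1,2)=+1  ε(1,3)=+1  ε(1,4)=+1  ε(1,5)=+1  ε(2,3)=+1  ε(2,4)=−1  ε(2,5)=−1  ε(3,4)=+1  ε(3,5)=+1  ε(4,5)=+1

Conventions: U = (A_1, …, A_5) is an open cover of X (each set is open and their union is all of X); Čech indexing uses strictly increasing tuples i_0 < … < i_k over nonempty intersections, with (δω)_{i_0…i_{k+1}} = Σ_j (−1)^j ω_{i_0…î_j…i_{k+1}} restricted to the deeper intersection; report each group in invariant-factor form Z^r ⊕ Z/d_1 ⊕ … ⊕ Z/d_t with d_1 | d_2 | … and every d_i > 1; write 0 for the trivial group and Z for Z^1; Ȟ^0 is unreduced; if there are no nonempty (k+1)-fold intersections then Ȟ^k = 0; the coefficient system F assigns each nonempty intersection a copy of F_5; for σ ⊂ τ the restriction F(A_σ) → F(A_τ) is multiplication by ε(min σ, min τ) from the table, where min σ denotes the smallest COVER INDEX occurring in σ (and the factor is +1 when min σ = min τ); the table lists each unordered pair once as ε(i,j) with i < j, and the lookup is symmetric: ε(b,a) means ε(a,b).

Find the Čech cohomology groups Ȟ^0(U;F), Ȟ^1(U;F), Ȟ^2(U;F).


Ȟ^0 ≅ Z/5, Ȟ^1 ≅ Z/5 and Ȟ^2 ≅ 0

nonempty overlaps:
  A12={p6,p9} A15={p5,p16} A23={p14,p15} A34={p10} A45={p4,p12,p18}
C dims 5,5; δ0: rk_F5 4
degree 0: 5−4−0 = 1 → Ȟ^0 ≅ Z/5
degree 1: 5−0−4 = 1 → Ȟ^1 ≅ Z/5
degree 2: 0−0−0 = 0 → Ȟ^2 ≅ 0


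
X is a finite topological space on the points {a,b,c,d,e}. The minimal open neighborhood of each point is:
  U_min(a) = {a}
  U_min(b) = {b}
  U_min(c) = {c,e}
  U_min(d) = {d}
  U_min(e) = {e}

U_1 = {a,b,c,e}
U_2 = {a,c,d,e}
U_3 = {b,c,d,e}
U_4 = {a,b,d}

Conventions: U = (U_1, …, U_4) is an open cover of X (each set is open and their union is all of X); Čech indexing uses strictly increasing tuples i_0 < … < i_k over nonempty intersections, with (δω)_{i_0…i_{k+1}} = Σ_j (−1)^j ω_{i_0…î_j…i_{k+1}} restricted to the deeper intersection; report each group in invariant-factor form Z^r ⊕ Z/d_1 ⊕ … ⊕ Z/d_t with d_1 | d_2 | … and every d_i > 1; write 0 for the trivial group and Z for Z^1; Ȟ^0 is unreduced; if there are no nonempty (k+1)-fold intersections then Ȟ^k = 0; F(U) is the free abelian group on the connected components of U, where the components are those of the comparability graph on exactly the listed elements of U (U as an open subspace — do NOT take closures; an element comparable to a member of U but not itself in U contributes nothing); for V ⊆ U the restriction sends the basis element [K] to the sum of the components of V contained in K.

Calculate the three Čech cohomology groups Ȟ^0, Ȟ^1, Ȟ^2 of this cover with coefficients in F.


Ȟ^0 = Z^4, Ȟ^1 = 0, Ȟ^2 = 0

nonempty intersections:
  U12={a,c,e} U13={b,c,e} U14={a,b} U23={c,d,e} U24={a,d} U34={b,d}
  U123={c,e} U124={a} U134={b} U234={d}
components per intersection:
  U1: {a} {b} {c,e}
  U2: {a} {c,e} {d}
  U3: {b} {c,e} {d}
  U4: {a} {b} {d}
  U12: {a} {c,e}
  U13: {b} {c,e}
  U14: {a} {b}
  U23: {c,e} {d}
  U24: {a} {d}
  U34: {b} {d}
  U123: {c,e}
  U124: {a}
  U134: {b}
  U234: {d}
C dims 12,12,4; δ0: rk 8, SNF 1^8; δ1: rk 4, SNF 1^4
Ȟ^0: (12−8)−0=4 ⇒ Z^4
Ȟ^1: (12−4)−8=0 ⇒ 0
Ȟ^2: (4−0)−4=0 ⇒ 0


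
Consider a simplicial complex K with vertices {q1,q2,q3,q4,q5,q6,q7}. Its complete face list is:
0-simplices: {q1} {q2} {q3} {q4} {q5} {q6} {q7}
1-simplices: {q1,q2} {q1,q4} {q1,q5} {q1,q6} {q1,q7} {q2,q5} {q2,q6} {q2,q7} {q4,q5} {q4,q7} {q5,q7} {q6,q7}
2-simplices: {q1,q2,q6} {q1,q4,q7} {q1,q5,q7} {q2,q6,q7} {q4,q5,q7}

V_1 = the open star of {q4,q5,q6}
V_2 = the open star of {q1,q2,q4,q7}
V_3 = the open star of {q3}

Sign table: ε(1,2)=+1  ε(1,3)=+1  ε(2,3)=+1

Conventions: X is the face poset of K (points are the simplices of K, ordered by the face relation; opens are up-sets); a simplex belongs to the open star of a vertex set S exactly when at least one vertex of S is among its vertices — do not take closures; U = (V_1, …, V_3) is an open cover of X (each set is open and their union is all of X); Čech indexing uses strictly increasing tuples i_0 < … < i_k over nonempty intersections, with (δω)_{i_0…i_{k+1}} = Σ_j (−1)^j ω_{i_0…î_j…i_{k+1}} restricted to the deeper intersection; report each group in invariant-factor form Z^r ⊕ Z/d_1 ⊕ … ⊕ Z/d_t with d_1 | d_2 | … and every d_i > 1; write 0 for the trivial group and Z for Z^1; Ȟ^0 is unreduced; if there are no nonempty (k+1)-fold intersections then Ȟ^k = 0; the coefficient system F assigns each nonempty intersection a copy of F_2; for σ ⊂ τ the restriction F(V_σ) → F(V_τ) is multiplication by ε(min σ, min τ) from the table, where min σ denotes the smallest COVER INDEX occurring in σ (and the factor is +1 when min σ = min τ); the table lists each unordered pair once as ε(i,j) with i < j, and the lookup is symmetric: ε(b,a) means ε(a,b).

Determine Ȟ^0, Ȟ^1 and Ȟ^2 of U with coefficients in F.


cover nerve:
  V1={{q4},{q5},{q6},{q1,q4},{q1,q5},{q1,q6},{q2,q5},{q2,q6},{q4,q5},{q4,q7},{q5,q7},{q6,q7},{q1,q2,q6},{q1,q4,q7},{q1,q5,q7},{q2,q6,q7},{q4,q5,q7}} V2={{q1},{q2},{q4},{q7},{q1,q2},{q1,q4},{q1,q5},{q1,q6},{q1,q7},{q2,q5},{q2,q6},{q2,q7},{q4,q5},{q4,q7},{q5,q7},{q6,q7},{q1,q2,q6},{q1,q4,q7},{q1,q5,q7},{q2,q6,q7},{q4,q5,q7}} V3={{q3}}
  V12={{q4},{q1,q4},{q1,q5},{q1,q6},{q2,q5},{q2,q6},{q4,q5},{q4,q7},{q5,q7},{q6,q7},{q1,q2,q6},{q1,q4,q7},{q1,q5,q7},{q2,q6,q7},{q4,q5,q7}}
C dims 3,1; δ0: rk_F2 1
Ȟ^0: (3−1)−0=2 ⇒ Z/2 ⊕ Z/2
Ȟ^1: (1−0)−1=0 ⇒ 0
Ȟ^2: (0−0)−0=0 ⇒ 0

Ȟ^0 ≅ Z/2 ⊕ Z/2,  Ȟ^1 ≅ 0,  Ȟ^2 ≅ 0
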